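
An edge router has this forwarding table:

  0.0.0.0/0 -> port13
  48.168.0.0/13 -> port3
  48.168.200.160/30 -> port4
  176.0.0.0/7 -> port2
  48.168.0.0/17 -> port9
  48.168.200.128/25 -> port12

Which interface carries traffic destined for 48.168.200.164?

Routes whose prefix contains 48.168.200.164:
  0.0.0.0/0 (default, matches everything) -> port13
  48.168.0.0/13 (48.168.0.0 - 48.175.255.255) -> port3
  48.168.200.128/25 (48.168.200.128 - 48.168.200.255) -> port12
More-specific entries that do NOT match:
  48.168.200.160/30 (48.168.200.160 - 48.168.200.163) does not contain 48.168.200.164
Longest matching prefix is /25 -> interface port12.

port12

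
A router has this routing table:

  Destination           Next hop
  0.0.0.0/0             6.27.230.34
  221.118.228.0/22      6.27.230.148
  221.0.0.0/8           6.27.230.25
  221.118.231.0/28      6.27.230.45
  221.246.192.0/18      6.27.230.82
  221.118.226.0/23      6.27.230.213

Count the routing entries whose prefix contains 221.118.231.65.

3

Prefixes containing 221.118.231.65:
  0.0.0.0/0 (default, matches everything)
  221.0.0.0/8 (221.0.0.0 - 221.255.255.255)
  221.118.228.0/22 (221.118.228.0 - 221.118.231.255)
Total matching entries: 3.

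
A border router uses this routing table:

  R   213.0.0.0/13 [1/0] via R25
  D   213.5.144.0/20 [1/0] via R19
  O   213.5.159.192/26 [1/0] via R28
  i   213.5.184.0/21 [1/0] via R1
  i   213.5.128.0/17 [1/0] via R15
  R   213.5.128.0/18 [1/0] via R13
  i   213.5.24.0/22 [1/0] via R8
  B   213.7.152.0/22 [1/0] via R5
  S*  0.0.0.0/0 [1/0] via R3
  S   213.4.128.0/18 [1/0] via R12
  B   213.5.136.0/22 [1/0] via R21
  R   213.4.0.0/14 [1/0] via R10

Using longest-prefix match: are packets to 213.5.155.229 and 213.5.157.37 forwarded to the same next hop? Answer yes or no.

yes

213.5.155.229: longest match 213.5.144.0/20 -> R19
213.5.157.37: longest match 213.5.144.0/20 -> R19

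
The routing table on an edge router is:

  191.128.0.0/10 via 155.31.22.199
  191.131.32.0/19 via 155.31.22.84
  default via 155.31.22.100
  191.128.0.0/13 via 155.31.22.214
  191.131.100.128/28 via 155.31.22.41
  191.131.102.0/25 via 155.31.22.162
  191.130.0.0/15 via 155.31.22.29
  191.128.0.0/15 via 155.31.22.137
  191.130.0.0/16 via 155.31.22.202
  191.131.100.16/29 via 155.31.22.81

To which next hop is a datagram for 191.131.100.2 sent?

Routes whose prefix contains 191.131.100.2:
  0.0.0.0/0 (default, matches everything) -> 155.31.22.100
  191.128.0.0/10 (191.128.0.0 - 191.191.255.255) -> 155.31.22.199
  191.128.0.0/13 (191.128.0.0 - 191.135.255.255) -> 155.31.22.214
  191.130.0.0/15 (191.130.0.0 - 191.131.255.255) -> 155.31.22.29
More-specific entries that do NOT match:
  191.131.100.16/29 (191.131.100.16 - 191.131.100.23) does not contain 191.131.100.2
  191.131.100.128/28 (191.131.100.128 - 191.131.100.143) does not contain 191.131.100.2
  191.131.102.0/25 (191.131.102.0 - 191.131.102.127) does not contain 191.131.100.2
  191.131.32.0/19 (191.131.32.0 - 191.131.63.255) does not contain 191.131.100.2
  191.130.0.0/16 (191.130.0.0 - 191.130.255.255) does not contain 191.131.100.2
Longest matching prefix is /15 -> next hop 155.31.22.29.

155.31.22.29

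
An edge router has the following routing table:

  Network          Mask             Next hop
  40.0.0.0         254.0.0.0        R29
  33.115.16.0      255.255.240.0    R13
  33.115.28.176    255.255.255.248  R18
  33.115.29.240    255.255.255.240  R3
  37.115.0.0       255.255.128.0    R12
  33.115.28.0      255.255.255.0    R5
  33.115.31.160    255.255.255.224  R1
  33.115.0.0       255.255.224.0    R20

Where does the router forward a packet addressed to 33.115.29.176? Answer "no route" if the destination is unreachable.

Routes whose prefix contains 33.115.29.176:
  33.115.0.0/19 (33.115.0.0 - 33.115.31.255) -> R20
  33.115.16.0/20 (33.115.16.0 - 33.115.31.255) -> R13
More-specific entries that do NOT match:
  33.115.28.176/29 (33.115.28.176 - 33.115.28.183) does not contain 33.115.29.176
  33.115.29.240/28 (33.115.29.240 - 33.115.29.255) does not contain 33.115.29.176
  33.115.31.160/27 (33.115.31.160 - 33.115.31.191) does not contain 33.115.29.176
  33.115.28.0/24 (33.115.28.0 - 33.115.28.255) does not contain 33.115.29.176
Longest matching prefix is /20 -> next hop R13.

R13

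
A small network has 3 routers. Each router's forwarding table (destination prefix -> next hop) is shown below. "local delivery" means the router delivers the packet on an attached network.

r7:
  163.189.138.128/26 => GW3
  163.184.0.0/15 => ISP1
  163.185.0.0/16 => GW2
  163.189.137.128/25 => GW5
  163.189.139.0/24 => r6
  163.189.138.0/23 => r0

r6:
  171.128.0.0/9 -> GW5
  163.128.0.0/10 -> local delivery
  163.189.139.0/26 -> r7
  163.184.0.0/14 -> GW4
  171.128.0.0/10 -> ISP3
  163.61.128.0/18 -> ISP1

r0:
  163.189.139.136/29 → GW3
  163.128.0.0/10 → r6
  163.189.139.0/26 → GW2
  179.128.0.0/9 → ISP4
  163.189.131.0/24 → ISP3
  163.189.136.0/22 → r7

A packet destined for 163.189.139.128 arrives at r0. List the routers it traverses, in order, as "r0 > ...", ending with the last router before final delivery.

r0 > r7 > r6

At r0: longest match for 163.189.139.128 is 163.189.136.0/22 -> r7
At r7: longest match for 163.189.139.128 is 163.189.139.0/24 -> r6
At r6: longest match for 163.189.139.128 is 163.128.0.0/10 -> local delivery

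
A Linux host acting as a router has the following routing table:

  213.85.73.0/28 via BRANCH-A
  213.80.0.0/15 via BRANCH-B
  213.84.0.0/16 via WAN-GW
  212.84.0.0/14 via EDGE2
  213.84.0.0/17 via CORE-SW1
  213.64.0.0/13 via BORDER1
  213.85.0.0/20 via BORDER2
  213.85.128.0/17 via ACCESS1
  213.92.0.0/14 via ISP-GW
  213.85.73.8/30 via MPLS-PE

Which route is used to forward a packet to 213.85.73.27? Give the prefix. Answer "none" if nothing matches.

213.85.73.27 is outside every listed prefix and there is no default route.

none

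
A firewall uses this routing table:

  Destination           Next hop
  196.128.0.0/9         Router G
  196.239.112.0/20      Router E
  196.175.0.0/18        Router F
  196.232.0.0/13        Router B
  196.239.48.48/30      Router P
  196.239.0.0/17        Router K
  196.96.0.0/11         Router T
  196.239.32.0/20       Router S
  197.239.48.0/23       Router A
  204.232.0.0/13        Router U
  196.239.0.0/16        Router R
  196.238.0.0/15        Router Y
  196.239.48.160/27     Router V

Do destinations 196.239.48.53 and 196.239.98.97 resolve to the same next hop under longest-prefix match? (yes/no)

196.239.48.53: longest match 196.239.0.0/17 -> Router K
196.239.98.97: longest match 196.239.0.0/17 -> Router K

yes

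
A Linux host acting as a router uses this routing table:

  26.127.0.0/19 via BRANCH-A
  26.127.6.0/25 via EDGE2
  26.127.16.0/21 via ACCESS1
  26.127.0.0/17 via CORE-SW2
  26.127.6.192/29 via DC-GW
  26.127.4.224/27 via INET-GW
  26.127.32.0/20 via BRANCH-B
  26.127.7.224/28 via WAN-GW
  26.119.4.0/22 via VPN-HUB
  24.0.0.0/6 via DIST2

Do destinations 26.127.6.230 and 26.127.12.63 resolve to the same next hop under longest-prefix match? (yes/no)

26.127.6.230: longest match 26.127.0.0/19 -> BRANCH-A
26.127.12.63: longest match 26.127.0.0/19 -> BRANCH-A

yes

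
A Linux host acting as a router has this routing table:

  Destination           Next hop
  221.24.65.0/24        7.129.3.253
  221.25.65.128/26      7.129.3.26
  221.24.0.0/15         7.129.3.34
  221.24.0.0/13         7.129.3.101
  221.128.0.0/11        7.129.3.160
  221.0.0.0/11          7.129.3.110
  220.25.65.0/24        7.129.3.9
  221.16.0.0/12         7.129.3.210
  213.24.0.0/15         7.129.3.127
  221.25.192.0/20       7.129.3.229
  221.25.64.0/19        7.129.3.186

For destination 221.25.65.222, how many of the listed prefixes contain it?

5

Prefixes containing 221.25.65.222:
  221.0.0.0/11 (221.0.0.0 - 221.31.255.255)
  221.16.0.0/12 (221.16.0.0 - 221.31.255.255)
  221.24.0.0/13 (221.24.0.0 - 221.31.255.255)
  221.24.0.0/15 (221.24.0.0 - 221.25.255.255)
  221.25.64.0/19 (221.25.64.0 - 221.25.95.255)
Total matching entries: 5.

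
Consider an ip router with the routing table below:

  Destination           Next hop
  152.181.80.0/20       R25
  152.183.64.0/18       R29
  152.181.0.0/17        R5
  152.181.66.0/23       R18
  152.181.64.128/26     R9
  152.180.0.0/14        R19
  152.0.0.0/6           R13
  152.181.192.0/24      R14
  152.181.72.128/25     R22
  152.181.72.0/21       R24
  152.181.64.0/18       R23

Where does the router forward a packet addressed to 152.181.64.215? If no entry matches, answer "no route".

R23

Routes whose prefix contains 152.181.64.215:
  152.0.0.0/6 (152.0.0.0 - 155.255.255.255) -> R13
  152.180.0.0/14 (152.180.0.0 - 152.183.255.255) -> R19
  152.181.0.0/17 (152.181.0.0 - 152.181.127.255) -> R5
  152.181.64.0/18 (152.181.64.0 - 152.181.127.255) -> R23
More-specific entries that do NOT match:
  152.181.64.128/26 (152.181.64.128 - 152.181.64.191) does not contain 152.181.64.215
  152.181.72.128/25 (152.181.72.128 - 152.181.72.255) does not contain 152.181.64.215
  152.181.192.0/24 (152.181.192.0 - 152.181.192.255) does not contain 152.181.64.215
  152.181.66.0/23 (152.181.66.0 - 152.181.67.255) does not contain 152.181.64.215
  152.181.72.0/21 (152.181.72.0 - 152.181.79.255) does not contain 152.181.64.215
  152.181.80.0/20 (152.181.80.0 - 152.181.95.255) does not contain 152.181.64.215
Longest matching prefix is /18 -> next hop R23.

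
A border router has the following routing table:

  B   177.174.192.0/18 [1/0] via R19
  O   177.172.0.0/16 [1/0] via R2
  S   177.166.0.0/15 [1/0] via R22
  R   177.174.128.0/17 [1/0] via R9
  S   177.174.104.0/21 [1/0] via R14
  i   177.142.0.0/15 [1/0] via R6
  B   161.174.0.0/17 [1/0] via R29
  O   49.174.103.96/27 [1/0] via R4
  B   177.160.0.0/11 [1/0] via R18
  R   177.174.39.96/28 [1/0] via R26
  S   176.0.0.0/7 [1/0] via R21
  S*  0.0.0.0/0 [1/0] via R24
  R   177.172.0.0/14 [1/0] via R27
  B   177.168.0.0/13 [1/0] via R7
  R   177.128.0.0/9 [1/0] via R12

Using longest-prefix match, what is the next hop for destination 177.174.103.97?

R27

Routes whose prefix contains 177.174.103.97:
  0.0.0.0/0 (default, matches everything) -> R24
  176.0.0.0/7 (176.0.0.0 - 177.255.255.255) -> R21
  177.128.0.0/9 (177.128.0.0 - 177.255.255.255) -> R12
  177.160.0.0/11 (177.160.0.0 - 177.191.255.255) -> R18
  177.168.0.0/13 (177.168.0.0 - 177.175.255.255) -> R7
  177.172.0.0/14 (177.172.0.0 - 177.175.255.255) -> R27
More-specific entries that do NOT match:
  177.174.39.96/28 (177.174.39.96 - 177.174.39.111) does not contain 177.174.103.97
  49.174.103.96/27 (49.174.103.96 - 49.174.103.127) does not contain 177.174.103.97
  177.174.104.0/21 (177.174.104.0 - 177.174.111.255) does not contain 177.174.103.97
  177.174.192.0/18 (177.174.192.0 - 177.174.255.255) does not contain 177.174.103.97
  177.174.128.0/17 (177.174.128.0 - 177.174.255.255) does not contain 177.174.103.97
  161.174.0.0/17 (161.174.0.0 - 161.174.127.255) does not contain 177.174.103.97
  177.172.0.0/16 (177.172.0.0 - 177.172.255.255) does not contain 177.174.103.97
  177.166.0.0/15 (177.166.0.0 - 177.167.255.255) does not contain 177.174.103.97
  177.142.0.0/15 (177.142.0.0 - 177.143.255.255) does not contain 177.174.103.97
Longest matching prefix is /14 -> next hop R27.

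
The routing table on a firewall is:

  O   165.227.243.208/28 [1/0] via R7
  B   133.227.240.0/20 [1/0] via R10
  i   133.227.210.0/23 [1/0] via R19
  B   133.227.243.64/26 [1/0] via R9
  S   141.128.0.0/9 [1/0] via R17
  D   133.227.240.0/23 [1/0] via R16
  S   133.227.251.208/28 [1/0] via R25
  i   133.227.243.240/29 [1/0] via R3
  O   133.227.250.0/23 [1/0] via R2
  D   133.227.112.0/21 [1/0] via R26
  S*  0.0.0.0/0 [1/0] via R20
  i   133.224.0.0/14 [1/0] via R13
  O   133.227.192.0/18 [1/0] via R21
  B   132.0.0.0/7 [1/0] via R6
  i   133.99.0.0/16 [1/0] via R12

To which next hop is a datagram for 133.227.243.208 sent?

Routes whose prefix contains 133.227.243.208:
  0.0.0.0/0 (default, matches everything) -> R20
  132.0.0.0/7 (132.0.0.0 - 133.255.255.255) -> R6
  133.224.0.0/14 (133.224.0.0 - 133.227.255.255) -> R13
  133.227.192.0/18 (133.227.192.0 - 133.227.255.255) -> R21
  133.227.240.0/20 (133.227.240.0 - 133.227.255.255) -> R10
More-specific entries that do NOT match:
  133.227.243.240/29 (133.227.243.240 - 133.227.243.247) does not contain 133.227.243.208
  165.227.243.208/28 (165.227.243.208 - 165.227.243.223) does not contain 133.227.243.208
  133.227.251.208/28 (133.227.251.208 - 133.227.251.223) does not contain 133.227.243.208
  133.227.243.64/26 (133.227.243.64 - 133.227.243.127) does not contain 133.227.243.208
  133.227.210.0/23 (133.227.210.0 - 133.227.211.255) does not contain 133.227.243.208
  133.227.240.0/23 (133.227.240.0 - 133.227.241.255) does not contain 133.227.243.208
  133.227.250.0/23 (133.227.250.0 - 133.227.251.255) does not contain 133.227.243.208
  133.227.112.0/21 (133.227.112.0 - 133.227.119.255) does not contain 133.227.243.208
Longest matching prefix is /20 -> next hop R10.

R10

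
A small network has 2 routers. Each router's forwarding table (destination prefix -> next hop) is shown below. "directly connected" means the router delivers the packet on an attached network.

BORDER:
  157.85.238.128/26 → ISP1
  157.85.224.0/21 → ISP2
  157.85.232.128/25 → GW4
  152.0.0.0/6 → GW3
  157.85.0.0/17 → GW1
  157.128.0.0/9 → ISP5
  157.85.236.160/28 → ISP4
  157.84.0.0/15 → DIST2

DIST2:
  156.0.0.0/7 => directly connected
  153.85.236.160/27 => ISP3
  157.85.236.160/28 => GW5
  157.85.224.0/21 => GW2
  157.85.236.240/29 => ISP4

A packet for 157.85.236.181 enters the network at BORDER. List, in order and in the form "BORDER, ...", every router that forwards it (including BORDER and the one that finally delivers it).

BORDER, DIST2

At BORDER: longest match for 157.85.236.181 is 157.84.0.0/15 -> DIST2
At DIST2: longest match for 157.85.236.181 is 156.0.0.0/7 -> directly connected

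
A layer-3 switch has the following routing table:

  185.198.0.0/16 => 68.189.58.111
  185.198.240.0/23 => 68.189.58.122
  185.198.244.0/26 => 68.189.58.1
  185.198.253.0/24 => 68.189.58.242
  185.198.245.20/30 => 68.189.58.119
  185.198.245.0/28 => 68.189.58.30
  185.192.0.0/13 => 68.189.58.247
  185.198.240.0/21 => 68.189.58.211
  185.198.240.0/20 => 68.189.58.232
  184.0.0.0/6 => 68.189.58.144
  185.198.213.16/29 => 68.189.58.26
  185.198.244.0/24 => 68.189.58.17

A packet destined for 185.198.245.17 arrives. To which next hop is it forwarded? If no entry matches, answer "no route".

Routes whose prefix contains 185.198.245.17:
  184.0.0.0/6 (184.0.0.0 - 187.255.255.255) -> 68.189.58.144
  185.192.0.0/13 (185.192.0.0 - 185.199.255.255) -> 68.189.58.247
  185.198.0.0/16 (185.198.0.0 - 185.198.255.255) -> 68.189.58.111
  185.198.240.0/20 (185.198.240.0 - 185.198.255.255) -> 68.189.58.232
  185.198.240.0/21 (185.198.240.0 - 185.198.247.255) -> 68.189.58.211
More-specific entries that do NOT match:
  185.198.245.20/30 (185.198.245.20 - 185.198.245.23) does not contain 185.198.245.17
  185.198.213.16/29 (185.198.213.16 - 185.198.213.23) does not contain 185.198.245.17
  185.198.245.0/28 (185.198.245.0 - 185.198.245.15) does not contain 185.198.245.17
  185.198.244.0/26 (185.198.244.0 - 185.198.244.63) does not contain 185.198.245.17
  185.198.253.0/24 (185.198.253.0 - 185.198.253.255) does not contain 185.198.245.17
  185.198.244.0/24 (185.198.244.0 - 185.198.244.255) does not contain 185.198.245.17
  185.198.240.0/23 (185.198.240.0 - 185.198.241.255) does not contain 185.198.245.17
Longest matching prefix is /21 -> next hop 68.189.58.211.

68.189.58.211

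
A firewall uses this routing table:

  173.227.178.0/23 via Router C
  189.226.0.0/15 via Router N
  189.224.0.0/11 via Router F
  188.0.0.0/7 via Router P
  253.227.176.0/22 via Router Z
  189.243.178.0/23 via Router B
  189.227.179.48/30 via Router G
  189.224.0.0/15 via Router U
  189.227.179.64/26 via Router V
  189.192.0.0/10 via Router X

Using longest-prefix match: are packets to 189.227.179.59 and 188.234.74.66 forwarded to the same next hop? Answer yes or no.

189.227.179.59: longest match 189.226.0.0/15 -> Router N
188.234.74.66: longest match 188.0.0.0/7 -> Router P

no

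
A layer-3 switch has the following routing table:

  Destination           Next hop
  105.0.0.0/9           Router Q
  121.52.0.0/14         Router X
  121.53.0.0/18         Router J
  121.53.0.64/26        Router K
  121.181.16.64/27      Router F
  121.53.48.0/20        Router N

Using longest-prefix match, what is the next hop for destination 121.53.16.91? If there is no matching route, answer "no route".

Router J

Routes whose prefix contains 121.53.16.91:
  121.52.0.0/14 (121.52.0.0 - 121.55.255.255) -> Router X
  121.53.0.0/18 (121.53.0.0 - 121.53.63.255) -> Router J
More-specific entries that do NOT match:
  121.181.16.64/27 (121.181.16.64 - 121.181.16.95) does not contain 121.53.16.91
  121.53.0.64/26 (121.53.0.64 - 121.53.0.127) does not contain 121.53.16.91
  121.53.48.0/20 (121.53.48.0 - 121.53.63.255) does not contain 121.53.16.91
Longest matching prefix is /18 -> next hop Router J.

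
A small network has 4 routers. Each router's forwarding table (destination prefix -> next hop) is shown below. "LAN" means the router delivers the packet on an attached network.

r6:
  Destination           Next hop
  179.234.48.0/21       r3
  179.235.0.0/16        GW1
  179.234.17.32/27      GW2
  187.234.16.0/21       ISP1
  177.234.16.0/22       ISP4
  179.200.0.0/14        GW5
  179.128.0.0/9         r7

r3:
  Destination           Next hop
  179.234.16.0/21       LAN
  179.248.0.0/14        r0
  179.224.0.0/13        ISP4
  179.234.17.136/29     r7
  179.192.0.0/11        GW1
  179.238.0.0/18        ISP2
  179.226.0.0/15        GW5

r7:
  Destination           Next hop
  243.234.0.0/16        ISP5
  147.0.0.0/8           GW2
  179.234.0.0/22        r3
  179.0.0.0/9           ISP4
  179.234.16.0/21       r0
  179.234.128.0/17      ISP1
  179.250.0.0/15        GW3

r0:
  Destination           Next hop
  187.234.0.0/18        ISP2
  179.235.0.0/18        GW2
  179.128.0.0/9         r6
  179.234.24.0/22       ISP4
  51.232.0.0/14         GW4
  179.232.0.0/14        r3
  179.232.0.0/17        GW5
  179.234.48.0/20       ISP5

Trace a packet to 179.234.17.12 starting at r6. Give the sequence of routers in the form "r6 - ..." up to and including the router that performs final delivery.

At r6: longest match for 179.234.17.12 is 179.128.0.0/9 -> r7
At r7: longest match for 179.234.17.12 is 179.234.16.0/21 -> r0
At r0: longest match for 179.234.17.12 is 179.232.0.0/14 -> r3
At r3: longest match for 179.234.17.12 is 179.234.16.0/21 -> LAN

r6 - r7 - r0 - r3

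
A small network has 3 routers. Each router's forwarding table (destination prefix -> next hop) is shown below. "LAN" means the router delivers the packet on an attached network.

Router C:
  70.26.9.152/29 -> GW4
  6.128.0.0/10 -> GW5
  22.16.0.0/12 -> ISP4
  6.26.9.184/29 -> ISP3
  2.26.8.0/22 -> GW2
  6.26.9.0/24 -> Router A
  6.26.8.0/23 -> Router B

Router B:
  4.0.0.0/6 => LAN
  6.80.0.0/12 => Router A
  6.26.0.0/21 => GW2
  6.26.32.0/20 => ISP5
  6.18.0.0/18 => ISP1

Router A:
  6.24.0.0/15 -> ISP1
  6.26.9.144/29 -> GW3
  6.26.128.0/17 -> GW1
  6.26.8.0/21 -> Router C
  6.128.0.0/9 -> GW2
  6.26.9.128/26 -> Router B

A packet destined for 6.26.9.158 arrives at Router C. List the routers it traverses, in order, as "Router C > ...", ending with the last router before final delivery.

At Router C: longest match for 6.26.9.158 is 6.26.9.0/24 -> Router A
At Router A: longest match for 6.26.9.158 is 6.26.9.128/26 -> Router B
At Router B: longest match for 6.26.9.158 is 4.0.0.0/6 -> LAN

Router C > Router A > Router B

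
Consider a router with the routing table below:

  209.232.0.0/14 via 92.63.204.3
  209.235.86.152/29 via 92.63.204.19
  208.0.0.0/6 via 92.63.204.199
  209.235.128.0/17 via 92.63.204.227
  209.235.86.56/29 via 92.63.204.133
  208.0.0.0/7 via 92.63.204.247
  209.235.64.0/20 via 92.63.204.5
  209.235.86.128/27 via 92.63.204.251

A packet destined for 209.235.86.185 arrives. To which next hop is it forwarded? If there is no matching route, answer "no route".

92.63.204.3

Routes whose prefix contains 209.235.86.185:
  208.0.0.0/6 (208.0.0.0 - 211.255.255.255) -> 92.63.204.199
  208.0.0.0/7 (208.0.0.0 - 209.255.255.255) -> 92.63.204.247
  209.232.0.0/14 (209.232.0.0 - 209.235.255.255) -> 92.63.204.3
More-specific entries that do NOT match:
  209.235.86.152/29 (209.235.86.152 - 209.235.86.159) does not contain 209.235.86.185
  209.235.86.56/29 (209.235.86.56 - 209.235.86.63) does not contain 209.235.86.185
  209.235.86.128/27 (209.235.86.128 - 209.235.86.159) does not contain 209.235.86.185
  209.235.64.0/20 (209.235.64.0 - 209.235.79.255) does not contain 209.235.86.185
  209.235.128.0/17 (209.235.128.0 - 209.235.255.255) does not contain 209.235.86.185
Longest matching prefix is /14 -> next hop 92.63.204.3.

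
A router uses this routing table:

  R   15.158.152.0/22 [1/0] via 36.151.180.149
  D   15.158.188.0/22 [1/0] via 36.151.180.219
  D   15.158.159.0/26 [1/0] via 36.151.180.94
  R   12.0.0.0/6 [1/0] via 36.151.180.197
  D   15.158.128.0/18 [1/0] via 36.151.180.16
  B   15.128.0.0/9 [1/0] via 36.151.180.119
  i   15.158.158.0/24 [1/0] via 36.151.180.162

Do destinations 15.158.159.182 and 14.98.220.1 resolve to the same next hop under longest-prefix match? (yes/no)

no

15.158.159.182: longest match 15.158.128.0/18 -> 36.151.180.16
14.98.220.1: longest match 12.0.0.0/6 -> 36.151.180.197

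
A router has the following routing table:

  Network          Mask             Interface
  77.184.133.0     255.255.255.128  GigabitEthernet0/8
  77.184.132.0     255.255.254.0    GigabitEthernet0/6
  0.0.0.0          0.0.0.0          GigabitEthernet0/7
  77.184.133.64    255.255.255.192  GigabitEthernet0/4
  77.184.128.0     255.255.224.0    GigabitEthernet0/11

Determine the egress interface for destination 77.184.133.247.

Routes whose prefix contains 77.184.133.247:
  0.0.0.0/0 (default, matches everything) -> GigabitEthernet0/7
  77.184.128.0/19 (77.184.128.0 - 77.184.159.255) -> GigabitEthernet0/11
  77.184.132.0/23 (77.184.132.0 - 77.184.133.255) -> GigabitEthernet0/6
More-specific entries that do NOT match:
  77.184.133.64/26 (77.184.133.64 - 77.184.133.127) does not contain 77.184.133.247
  77.184.133.0/25 (77.184.133.0 - 77.184.133.127) does not contain 77.184.133.247
Longest matching prefix is /23 -> interface GigabitEthernet0/6.

GigabitEthernet0/6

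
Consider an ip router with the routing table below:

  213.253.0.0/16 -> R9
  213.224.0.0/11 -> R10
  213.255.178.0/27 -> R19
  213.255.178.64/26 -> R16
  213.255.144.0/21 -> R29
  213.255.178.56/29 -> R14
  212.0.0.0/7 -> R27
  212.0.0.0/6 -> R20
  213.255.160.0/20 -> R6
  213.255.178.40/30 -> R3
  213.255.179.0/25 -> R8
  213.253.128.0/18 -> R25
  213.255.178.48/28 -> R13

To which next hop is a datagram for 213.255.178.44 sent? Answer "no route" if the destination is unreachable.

R10

Routes whose prefix contains 213.255.178.44:
  212.0.0.0/6 (212.0.0.0 - 215.255.255.255) -> R20
  212.0.0.0/7 (212.0.0.0 - 213.255.255.255) -> R27
  213.224.0.0/11 (213.224.0.0 - 213.255.255.255) -> R10
More-specific entries that do NOT match:
  213.255.178.40/30 (213.255.178.40 - 213.255.178.43) does not contain 213.255.178.44
  213.255.178.56/29 (213.255.178.56 - 213.255.178.63) does not contain 213.255.178.44
  213.255.178.48/28 (213.255.178.48 - 213.255.178.63) does not contain 213.255.178.44
  213.255.178.0/27 (213.255.178.0 - 213.255.178.31) does not contain 213.255.178.44
  213.255.178.64/26 (213.255.178.64 - 213.255.178.127) does not contain 213.255.178.44
  213.255.179.0/25 (213.255.179.0 - 213.255.179.127) does not contain 213.255.178.44
  213.255.144.0/21 (213.255.144.0 - 213.255.151.255) does not contain 213.255.178.44
  213.255.160.0/20 (213.255.160.0 - 213.255.175.255) does not contain 213.255.178.44
  213.253.128.0/18 (213.253.128.0 - 213.253.191.255) does not contain 213.255.178.44
  213.253.0.0/16 (213.253.0.0 - 213.253.255.255) does not contain 213.255.178.44
Longest matching prefix is /11 -> next hop R10.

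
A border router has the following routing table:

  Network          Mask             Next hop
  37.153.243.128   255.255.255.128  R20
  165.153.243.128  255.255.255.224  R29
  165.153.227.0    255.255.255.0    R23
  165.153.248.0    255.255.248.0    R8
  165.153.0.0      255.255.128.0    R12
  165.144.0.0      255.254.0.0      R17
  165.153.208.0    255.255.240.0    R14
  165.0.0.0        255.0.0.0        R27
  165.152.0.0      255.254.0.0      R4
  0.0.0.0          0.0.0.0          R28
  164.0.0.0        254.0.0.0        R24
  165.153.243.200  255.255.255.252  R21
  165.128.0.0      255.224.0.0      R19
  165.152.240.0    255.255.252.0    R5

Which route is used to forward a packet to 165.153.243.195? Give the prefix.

Entries matching 165.153.243.195:
  0.0.0.0/0 (default, matches everything)
  164.0.0.0/7 (164.0.0.0 - 165.255.255.255)
  165.0.0.0/8 (165.0.0.0 - 165.255.255.255)
  165.128.0.0/11 (165.128.0.0 - 165.159.255.255)
  165.152.0.0/15 (165.152.0.0 - 165.153.255.255)
Most specific is 165.152.0.0/15.

165.152.0.0/15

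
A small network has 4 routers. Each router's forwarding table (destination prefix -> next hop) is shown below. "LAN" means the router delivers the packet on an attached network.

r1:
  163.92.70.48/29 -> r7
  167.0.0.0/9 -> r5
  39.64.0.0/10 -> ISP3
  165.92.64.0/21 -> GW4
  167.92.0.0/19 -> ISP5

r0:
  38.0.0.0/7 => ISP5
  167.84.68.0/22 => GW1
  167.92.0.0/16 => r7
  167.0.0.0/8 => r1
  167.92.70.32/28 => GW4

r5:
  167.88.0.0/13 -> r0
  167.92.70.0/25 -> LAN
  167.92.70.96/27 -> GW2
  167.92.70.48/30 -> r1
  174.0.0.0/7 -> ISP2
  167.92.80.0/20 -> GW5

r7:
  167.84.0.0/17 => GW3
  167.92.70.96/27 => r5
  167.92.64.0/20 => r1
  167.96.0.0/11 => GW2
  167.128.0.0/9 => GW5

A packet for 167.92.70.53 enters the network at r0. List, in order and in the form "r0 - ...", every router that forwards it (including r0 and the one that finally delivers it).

At r0: longest match for 167.92.70.53 is 167.92.0.0/16 -> r7
At r7: longest match for 167.92.70.53 is 167.92.64.0/20 -> r1
At r1: longest match for 167.92.70.53 is 167.0.0.0/9 -> r5
At r5: longest match for 167.92.70.53 is 167.92.70.0/25 -> LAN

r0 - r7 - r1 - r5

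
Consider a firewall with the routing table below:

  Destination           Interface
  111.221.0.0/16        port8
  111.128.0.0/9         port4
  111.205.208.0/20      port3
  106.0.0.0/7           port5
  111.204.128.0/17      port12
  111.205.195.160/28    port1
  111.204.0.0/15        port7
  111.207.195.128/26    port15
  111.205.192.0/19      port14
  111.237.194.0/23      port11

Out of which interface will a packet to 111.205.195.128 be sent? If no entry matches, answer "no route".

port14

Routes whose prefix contains 111.205.195.128:
  111.128.0.0/9 (111.128.0.0 - 111.255.255.255) -> port4
  111.204.0.0/15 (111.204.0.0 - 111.205.255.255) -> port7
  111.205.192.0/19 (111.205.192.0 - 111.205.223.255) -> port14
More-specific entries that do NOT match:
  111.205.195.160/28 (111.205.195.160 - 111.205.195.175) does not contain 111.205.195.128
  111.207.195.128/26 (111.207.195.128 - 111.207.195.191) does not contain 111.205.195.128
  111.237.194.0/23 (111.237.194.0 - 111.237.195.255) does not contain 111.205.195.128
  111.205.208.0/20 (111.205.208.0 - 111.205.223.255) does not contain 111.205.195.128
Longest matching prefix is /19 -> interface port14.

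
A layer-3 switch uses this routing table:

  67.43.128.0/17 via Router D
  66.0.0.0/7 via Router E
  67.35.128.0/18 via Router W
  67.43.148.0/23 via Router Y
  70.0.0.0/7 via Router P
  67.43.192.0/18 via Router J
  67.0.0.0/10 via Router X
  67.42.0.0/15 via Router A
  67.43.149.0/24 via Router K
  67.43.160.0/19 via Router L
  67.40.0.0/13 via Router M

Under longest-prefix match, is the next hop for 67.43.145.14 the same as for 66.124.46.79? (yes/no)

no

67.43.145.14: longest match 67.43.128.0/17 -> Router D
66.124.46.79: longest match 66.0.0.0/7 -> Router E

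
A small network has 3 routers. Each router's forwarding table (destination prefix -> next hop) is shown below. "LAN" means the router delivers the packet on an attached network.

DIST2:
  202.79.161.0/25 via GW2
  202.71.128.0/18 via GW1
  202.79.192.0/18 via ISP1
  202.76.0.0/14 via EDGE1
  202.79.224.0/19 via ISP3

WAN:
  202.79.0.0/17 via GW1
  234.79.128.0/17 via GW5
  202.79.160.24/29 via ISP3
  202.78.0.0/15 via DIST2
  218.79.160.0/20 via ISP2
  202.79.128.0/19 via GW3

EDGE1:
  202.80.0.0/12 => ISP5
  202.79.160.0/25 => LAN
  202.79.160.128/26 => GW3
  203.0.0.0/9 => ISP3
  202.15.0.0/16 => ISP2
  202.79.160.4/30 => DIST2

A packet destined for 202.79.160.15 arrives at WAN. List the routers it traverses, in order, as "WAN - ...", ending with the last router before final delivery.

WAN - DIST2 - EDGE1

At WAN: longest match for 202.79.160.15 is 202.78.0.0/15 -> DIST2
At DIST2: longest match for 202.79.160.15 is 202.76.0.0/14 -> EDGE1
At EDGE1: longest match for 202.79.160.15 is 202.79.160.0/25 -> LAN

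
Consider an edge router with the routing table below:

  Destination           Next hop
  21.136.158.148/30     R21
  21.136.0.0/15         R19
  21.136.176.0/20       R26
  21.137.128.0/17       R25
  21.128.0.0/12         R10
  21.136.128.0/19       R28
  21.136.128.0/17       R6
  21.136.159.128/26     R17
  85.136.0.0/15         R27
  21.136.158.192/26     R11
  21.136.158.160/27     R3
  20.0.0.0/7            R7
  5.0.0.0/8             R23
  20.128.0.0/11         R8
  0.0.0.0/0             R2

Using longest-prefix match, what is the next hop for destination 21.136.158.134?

R28

Routes whose prefix contains 21.136.158.134:
  0.0.0.0/0 (default, matches everything) -> R2
  20.0.0.0/7 (20.0.0.0 - 21.255.255.255) -> R7
  21.128.0.0/12 (21.128.0.0 - 21.143.255.255) -> R10
  21.136.0.0/15 (21.136.0.0 - 21.137.255.255) -> R19
  21.136.128.0/17 (21.136.128.0 - 21.136.255.255) -> R6
  21.136.128.0/19 (21.136.128.0 - 21.136.159.255) -> R28
More-specific entries that do NOT match:
  21.136.158.148/30 (21.136.158.148 - 21.136.158.151) does not contain 21.136.158.134
  21.136.158.160/27 (21.136.158.160 - 21.136.158.191) does not contain 21.136.158.134
  21.136.159.128/26 (21.136.159.128 - 21.136.159.191) does not contain 21.136.158.134
  21.136.158.192/26 (21.136.158.192 - 21.136.158.255) does not contain 21.136.158.134
  21.136.176.0/20 (21.136.176.0 - 21.136.191.255) does not contain 21.136.158.134
Longest matching prefix is /19 -> next hop R28.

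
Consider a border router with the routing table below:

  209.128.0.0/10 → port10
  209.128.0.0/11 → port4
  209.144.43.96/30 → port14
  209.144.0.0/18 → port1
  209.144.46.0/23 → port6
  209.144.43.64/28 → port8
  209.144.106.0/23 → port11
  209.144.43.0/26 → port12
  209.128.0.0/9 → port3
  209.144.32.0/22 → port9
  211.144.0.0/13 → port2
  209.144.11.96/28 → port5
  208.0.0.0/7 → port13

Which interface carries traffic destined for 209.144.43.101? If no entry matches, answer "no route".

port1

Routes whose prefix contains 209.144.43.101:
  208.0.0.0/7 (208.0.0.0 - 209.255.255.255) -> port13
  209.128.0.0/9 (209.128.0.0 - 209.255.255.255) -> port3
  209.128.0.0/10 (209.128.0.0 - 209.191.255.255) -> port10
  209.128.0.0/11 (209.128.0.0 - 209.159.255.255) -> port4
  209.144.0.0/18 (209.144.0.0 - 209.144.63.255) -> port1
More-specific entries that do NOT match:
  209.144.43.96/30 (209.144.43.96 - 209.144.43.99) does not contain 209.144.43.101
  209.144.43.64/28 (209.144.43.64 - 209.144.43.79) does not contain 209.144.43.101
  209.144.11.96/28 (209.144.11.96 - 209.144.11.111) does not contain 209.144.43.101
  209.144.43.0/26 (209.144.43.0 - 209.144.43.63) does not contain 209.144.43.101
  209.144.46.0/23 (209.144.46.0 - 209.144.47.255) does not contain 209.144.43.101
  209.144.106.0/23 (209.144.106.0 - 209.144.107.255) does not contain 209.144.43.101
  209.144.32.0/22 (209.144.32.0 - 209.144.35.255) does not contain 209.144.43.101
Longest matching prefix is /18 -> interface port1.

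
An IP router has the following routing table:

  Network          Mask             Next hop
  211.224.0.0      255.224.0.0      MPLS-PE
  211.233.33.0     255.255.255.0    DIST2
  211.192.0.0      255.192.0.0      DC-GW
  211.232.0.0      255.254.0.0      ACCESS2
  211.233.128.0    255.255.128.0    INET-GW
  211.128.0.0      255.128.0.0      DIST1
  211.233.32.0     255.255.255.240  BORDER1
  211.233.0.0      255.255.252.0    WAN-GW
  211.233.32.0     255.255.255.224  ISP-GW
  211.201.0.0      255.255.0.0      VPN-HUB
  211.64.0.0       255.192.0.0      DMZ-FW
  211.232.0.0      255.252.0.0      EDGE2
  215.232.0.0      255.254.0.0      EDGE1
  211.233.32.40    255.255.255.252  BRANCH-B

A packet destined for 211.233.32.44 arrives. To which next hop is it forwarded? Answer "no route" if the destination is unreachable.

Routes whose prefix contains 211.233.32.44:
  211.128.0.0/9 (211.128.0.0 - 211.255.255.255) -> DIST1
  211.192.0.0/10 (211.192.0.0 - 211.255.255.255) -> DC-GW
  211.224.0.0/11 (211.224.0.0 - 211.255.255.255) -> MPLS-PE
  211.232.0.0/14 (211.232.0.0 - 211.235.255.255) -> EDGE2
  211.232.0.0/15 (211.232.0.0 - 211.233.255.255) -> ACCESS2
More-specific entries that do NOT match:
  211.233.32.40/30 (211.233.32.40 - 211.233.32.43) does not contain 211.233.32.44
  211.233.32.0/28 (211.233.32.0 - 211.233.32.15) does not contain 211.233.32.44
  211.233.32.0/27 (211.233.32.0 - 211.233.32.31) does not contain 211.233.32.44
  211.233.33.0/24 (211.233.33.0 - 211.233.33.255) does not contain 211.233.32.44
  211.233.0.0/22 (211.233.0.0 - 211.233.3.255) does not contain 211.233.32.44
  211.233.128.0/17 (211.233.128.0 - 211.233.255.255) does not contain 211.233.32.44
  211.201.0.0/16 (211.201.0.0 - 211.201.255.255) does not contain 211.233.32.44
Longest matching prefix is /15 -> next hop ACCESS2.

ACCESS2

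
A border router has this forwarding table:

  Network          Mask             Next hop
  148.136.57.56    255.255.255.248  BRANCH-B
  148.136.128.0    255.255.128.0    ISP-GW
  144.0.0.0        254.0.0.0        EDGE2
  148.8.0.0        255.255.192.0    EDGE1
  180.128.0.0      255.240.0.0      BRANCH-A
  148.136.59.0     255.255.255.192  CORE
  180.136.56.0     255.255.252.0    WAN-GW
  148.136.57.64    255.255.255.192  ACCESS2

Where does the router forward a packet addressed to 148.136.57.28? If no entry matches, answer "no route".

no route

No entry's prefix contains 148.136.57.28; there is no default route.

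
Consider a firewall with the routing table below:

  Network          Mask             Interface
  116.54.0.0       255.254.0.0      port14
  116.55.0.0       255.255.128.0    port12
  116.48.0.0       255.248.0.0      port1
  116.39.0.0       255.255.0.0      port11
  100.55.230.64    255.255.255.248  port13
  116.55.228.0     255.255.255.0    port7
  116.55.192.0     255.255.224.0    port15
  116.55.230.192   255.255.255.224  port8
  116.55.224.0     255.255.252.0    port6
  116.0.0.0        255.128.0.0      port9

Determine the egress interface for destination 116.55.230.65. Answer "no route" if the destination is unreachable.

Routes whose prefix contains 116.55.230.65:
  116.0.0.0/9 (116.0.0.0 - 116.127.255.255) -> port9
  116.48.0.0/13 (116.48.0.0 - 116.55.255.255) -> port1
  116.54.0.0/15 (116.54.0.0 - 116.55.255.255) -> port14
More-specific entries that do NOT match:
  100.55.230.64/29 (100.55.230.64 - 100.55.230.71) does not contain 116.55.230.65
  116.55.230.192/27 (116.55.230.192 - 116.55.230.223) does not contain 116.55.230.65
  116.55.228.0/24 (116.55.228.0 - 116.55.228.255) does not contain 116.55.230.65
  116.55.224.0/22 (116.55.224.0 - 116.55.227.255) does not contain 116.55.230.65
  116.55.192.0/19 (116.55.192.0 - 116.55.223.255) does not contain 116.55.230.65
  116.55.0.0/17 (116.55.0.0 - 116.55.127.255) does not contain 116.55.230.65
  116.39.0.0/16 (116.39.0.0 - 116.39.255.255) does not contain 116.55.230.65
Longest matching prefix is /15 -> interface port14.

port14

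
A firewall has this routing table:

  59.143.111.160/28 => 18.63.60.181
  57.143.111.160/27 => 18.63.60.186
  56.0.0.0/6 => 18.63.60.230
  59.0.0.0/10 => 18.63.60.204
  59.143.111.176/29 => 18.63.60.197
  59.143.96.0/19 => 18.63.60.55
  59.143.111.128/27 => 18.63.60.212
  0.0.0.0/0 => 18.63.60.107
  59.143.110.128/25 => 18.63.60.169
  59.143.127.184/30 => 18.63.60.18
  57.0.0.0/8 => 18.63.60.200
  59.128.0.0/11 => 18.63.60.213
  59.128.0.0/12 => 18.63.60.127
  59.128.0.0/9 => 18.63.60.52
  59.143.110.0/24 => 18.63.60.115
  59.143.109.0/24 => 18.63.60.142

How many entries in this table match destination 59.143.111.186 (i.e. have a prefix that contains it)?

Prefixes containing 59.143.111.186:
  0.0.0.0/0 (default, matches everything)
  56.0.0.0/6 (56.0.0.0 - 59.255.255.255)
  59.128.0.0/9 (59.128.0.0 - 59.255.255.255)
  59.128.0.0/11 (59.128.0.0 - 59.159.255.255)
  59.128.0.0/12 (59.128.0.0 - 59.143.255.255)
  59.143.96.0/19 (59.143.96.0 - 59.143.127.255)
Total matching entries: 6.

6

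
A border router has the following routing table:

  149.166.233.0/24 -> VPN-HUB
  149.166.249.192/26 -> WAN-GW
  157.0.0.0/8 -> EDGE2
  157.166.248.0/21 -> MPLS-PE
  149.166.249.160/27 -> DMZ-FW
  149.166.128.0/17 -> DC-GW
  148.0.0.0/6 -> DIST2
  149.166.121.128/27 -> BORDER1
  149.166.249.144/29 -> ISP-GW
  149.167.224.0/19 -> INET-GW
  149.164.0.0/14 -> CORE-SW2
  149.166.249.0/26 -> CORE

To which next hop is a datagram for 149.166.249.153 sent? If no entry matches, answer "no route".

Routes whose prefix contains 149.166.249.153:
  148.0.0.0/6 (148.0.0.0 - 151.255.255.255) -> DIST2
  149.164.0.0/14 (149.164.0.0 - 149.167.255.255) -> CORE-SW2
  149.166.128.0/17 (149.166.128.0 - 149.166.255.255) -> DC-GW
More-specific entries that do NOT match:
  149.166.249.144/29 (149.166.249.144 - 149.166.249.151) does not contain 149.166.249.153
  149.166.249.160/27 (149.166.249.160 - 149.166.249.191) does not contain 149.166.249.153
  149.166.121.128/27 (149.166.121.128 - 149.166.121.159) does not contain 149.166.249.153
  149.166.249.192/26 (149.166.249.192 - 149.166.249.255) does not contain 149.166.249.153
  149.166.249.0/26 (149.166.249.0 - 149.166.249.63) does not contain 149.166.249.153
  149.166.233.0/24 (149.166.233.0 - 149.166.233.255) does not contain 149.166.249.153
  157.166.248.0/21 (157.166.248.0 - 157.166.255.255) does not contain 149.166.249.153
  149.167.224.0/19 (149.167.224.0 - 149.167.255.255) does not contain 149.166.249.153
Longest matching prefix is /17 -> next hop DC-GW.

DC-GW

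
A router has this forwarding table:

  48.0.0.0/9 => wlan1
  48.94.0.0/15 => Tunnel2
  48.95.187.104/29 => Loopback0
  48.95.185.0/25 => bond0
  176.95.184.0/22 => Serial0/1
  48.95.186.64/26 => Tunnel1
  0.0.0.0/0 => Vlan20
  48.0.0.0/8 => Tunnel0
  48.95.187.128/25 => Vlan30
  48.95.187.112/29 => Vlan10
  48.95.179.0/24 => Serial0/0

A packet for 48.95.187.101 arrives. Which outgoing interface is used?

Routes whose prefix contains 48.95.187.101:
  0.0.0.0/0 (default, matches everything) -> Vlan20
  48.0.0.0/8 (48.0.0.0 - 48.255.255.255) -> Tunnel0
  48.0.0.0/9 (48.0.0.0 - 48.127.255.255) -> wlan1
  48.94.0.0/15 (48.94.0.0 - 48.95.255.255) -> Tunnel2
More-specific entries that do NOT match:
  48.95.187.104/29 (48.95.187.104 - 48.95.187.111) does not contain 48.95.187.101
  48.95.187.112/29 (48.95.187.112 - 48.95.187.119) does not contain 48.95.187.101
  48.95.186.64/26 (48.95.186.64 - 48.95.186.127) does not contain 48.95.187.101
  48.95.185.0/25 (48.95.185.0 - 48.95.185.127) does not contain 48.95.187.101
  48.95.187.128/25 (48.95.187.128 - 48.95.187.255) does not contain 48.95.187.101
  48.95.179.0/24 (48.95.179.0 - 48.95.179.255) does not contain 48.95.187.101
  176.95.184.0/22 (176.95.184.0 - 176.95.187.255) does not contain 48.95.187.101
Longest matching prefix is /15 -> interface Tunnel2.

Tunnel2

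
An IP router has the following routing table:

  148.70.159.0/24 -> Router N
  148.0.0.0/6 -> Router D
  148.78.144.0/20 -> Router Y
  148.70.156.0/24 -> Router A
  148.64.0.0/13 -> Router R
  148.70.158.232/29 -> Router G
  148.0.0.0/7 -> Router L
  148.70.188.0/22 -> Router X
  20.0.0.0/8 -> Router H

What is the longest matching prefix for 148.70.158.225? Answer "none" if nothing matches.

Entries matching 148.70.158.225:
  148.0.0.0/6 (148.0.0.0 - 151.255.255.255)
  148.0.0.0/7 (148.0.0.0 - 149.255.255.255)
  148.64.0.0/13 (148.64.0.0 - 148.71.255.255)
Most specific is 148.64.0.0/13.

148.64.0.0/13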